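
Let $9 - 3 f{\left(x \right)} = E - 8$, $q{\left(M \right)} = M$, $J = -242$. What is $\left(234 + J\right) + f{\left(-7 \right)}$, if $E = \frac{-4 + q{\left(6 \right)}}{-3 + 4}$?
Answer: $-3$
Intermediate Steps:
$E = 2$ ($E = \frac{-4 + 6}{-3 + 4} = \frac{2}{1} = 2 \cdot 1 = 2$)
$f{\left(x \right)} = 5$ ($f{\left(x \right)} = 3 - \frac{2 - 8}{3} = 3 - -2 = 3 + 2 = 5$)
$\left(234 + J\right) + f{\left(-7 \right)} = \left(234 - 242\right) + 5 = -8 + 5 = -3$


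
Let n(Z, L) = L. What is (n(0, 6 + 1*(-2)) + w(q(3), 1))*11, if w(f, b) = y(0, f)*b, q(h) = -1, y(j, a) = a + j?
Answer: 33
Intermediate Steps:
w(f, b) = b*f (w(f, b) = (f + 0)*b = f*b = b*f)
(n(0, 6 + 1*(-2)) + w(q(3), 1))*11 = ((6 + 1*(-2)) + 1*(-1))*11 = ((6 - 2) - 1)*11 = (4 - 1)*11 = 3*11 = 33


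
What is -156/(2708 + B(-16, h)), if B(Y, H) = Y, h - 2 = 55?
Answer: -39/673 ≈ -0.057949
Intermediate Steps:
h = 57 (h = 2 + 55 = 57)
-156/(2708 + B(-16, h)) = -156/(2708 - 16) = -156/2692 = (1/2692)*(-156) = -39/673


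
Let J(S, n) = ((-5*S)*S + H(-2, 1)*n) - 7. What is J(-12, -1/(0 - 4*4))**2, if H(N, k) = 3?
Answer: 135233641/256 ≈ 5.2826e+5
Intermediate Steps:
J(S, n) = -7 - 5*S**2 + 3*n (J(S, n) = ((-5*S)*S + 3*n) - 7 = (-5*S**2 + 3*n) - 7 = -7 - 5*S**2 + 3*n)
J(-12, -1/(0 - 4*4))**2 = (-7 - 5*(-12)**2 + 3*(-1/(0 - 4*4)))**2 = (-7 - 5*144 + 3*(-1/(0 - 16)))**2 = (-7 - 720 + 3*(-1/(-16)))**2 = (-7 - 720 + 3*(-1*(-1/16)))**2 = (-7 - 720 + 3*(1/16))**2 = (-7 - 720 + 3/16)**2 = (-11629/16)**2 = 135233641/256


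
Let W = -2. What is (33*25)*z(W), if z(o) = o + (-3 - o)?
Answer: -2475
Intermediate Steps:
z(o) = -3
(33*25)*z(W) = (33*25)*(-3) = 825*(-3) = -2475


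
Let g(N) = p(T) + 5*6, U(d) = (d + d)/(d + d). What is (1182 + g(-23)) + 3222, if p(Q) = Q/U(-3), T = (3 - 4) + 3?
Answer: 4436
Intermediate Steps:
U(d) = 1 (U(d) = (2*d)/((2*d)) = (2*d)*(1/(2*d)) = 1)
T = 2 (T = -1 + 3 = 2)
p(Q) = Q (p(Q) = Q/1 = Q*1 = Q)
g(N) = 32 (g(N) = 2 + 5*6 = 2 + 30 = 32)
(1182 + g(-23)) + 3222 = (1182 + 32) + 3222 = 1214 + 3222 = 4436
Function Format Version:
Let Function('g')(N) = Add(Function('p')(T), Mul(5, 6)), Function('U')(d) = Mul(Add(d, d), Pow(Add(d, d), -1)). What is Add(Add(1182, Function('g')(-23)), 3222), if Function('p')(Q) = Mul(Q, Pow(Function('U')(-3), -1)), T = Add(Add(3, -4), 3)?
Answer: 4436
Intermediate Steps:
Function('U')(d) = 1 (Function('U')(d) = Mul(Mul(2, d), Pow(Mul(2, d), -1)) = Mul(Mul(2, d), Mul(Rational(1, 2), Pow(d, -1))) = 1)
T = 2 (T = Add(-1, 3) = 2)
Function('p')(Q) = Q (Function('p')(Q) = Mul(Q, Pow(1, -1)) = Mul(Q, 1) = Q)
Function('g')(N) = 32 (Function('g')(N) = Add(2, Mul(5, 6)) = Add(2, 30) = 32)
Add(Add(1182, Function('g')(-23)), 3222) = Add(Add(1182, 32), 3222) = Add(1214, 3222) = 4436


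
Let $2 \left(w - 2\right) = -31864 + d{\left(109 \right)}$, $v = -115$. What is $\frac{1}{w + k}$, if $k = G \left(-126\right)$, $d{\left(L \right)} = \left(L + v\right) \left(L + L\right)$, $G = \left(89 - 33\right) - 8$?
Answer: $- \frac{1}{22632} \approx -4.4185 \cdot 10^{-5}$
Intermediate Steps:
$G = 48$ ($G = 56 - 8 = 48$)
$d{\left(L \right)} = 2 L \left(-115 + L\right)$ ($d{\left(L \right)} = \left(L - 115\right) \left(L + L\right) = \left(-115 + L\right) 2 L = 2 L \left(-115 + L\right)$)
$w = -16584$ ($w = 2 + \frac{-31864 + 2 \cdot 109 \left(-115 + 109\right)}{2} = 2 + \frac{-31864 + 2 \cdot 109 \left(-6\right)}{2} = 2 + \frac{-31864 - 1308}{2} = 2 + \frac{1}{2} \left(-33172\right) = 2 - 16586 = -16584$)
$k = -6048$ ($k = 48 \left(-126\right) = -6048$)
$\frac{1}{w + k} = \frac{1}{-16584 - 6048} = \frac{1}{-22632} = - \frac{1}{22632}$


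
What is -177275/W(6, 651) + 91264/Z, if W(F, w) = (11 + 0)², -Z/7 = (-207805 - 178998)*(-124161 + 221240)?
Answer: -46597290215641281/31805229826139 ≈ -1465.1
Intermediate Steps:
Z = 262853139059 (Z = -7*(-207805 - 178998)*(-124161 + 221240) = -(-2707621)*97079 = -7*(-37550448437) = 262853139059)
W(F, w) = 121 (W(F, w) = 11² = 121)
-177275/W(6, 651) + 91264/Z = -177275/121 + 91264/262853139059 = -46597290215641281/31805229826139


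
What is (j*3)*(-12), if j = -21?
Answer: 756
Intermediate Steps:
(j*3)*(-12) = -21*3*(-12) = -63*(-12) = 756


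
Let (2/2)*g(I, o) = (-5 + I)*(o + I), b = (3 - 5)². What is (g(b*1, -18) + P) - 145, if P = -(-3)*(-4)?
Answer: -143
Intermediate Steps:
b = 4 (b = (-2)² = 4)
g(I, o) = (-5 + I)*(I + o) (g(I, o) = (-5 + I)*(o + I) = (-5 + I)*(I + o))
P = -12 (P = -1*12 = -12)
(g(b*1, -18) + P) - 145 = (((4*1)² - 20 - 5*(-18) + (4*1)*(-18)) - 12) - 145 = ((4² - 5*4 + 90 + 4*(-18)) - 12) - 145 = ((16 - 20 + 90 - 72) - 12) - 145 = (14 - 12) - 145 = 2 - 145 = -143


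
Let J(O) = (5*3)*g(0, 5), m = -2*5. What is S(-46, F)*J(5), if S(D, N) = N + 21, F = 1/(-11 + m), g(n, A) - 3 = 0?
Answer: 6600/7 ≈ 942.86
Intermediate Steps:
g(n, A) = 3 (g(n, A) = 3 + 0 = 3)
m = -10
F = -1/21 (F = 1/(-11 - 10) = 1/(-21) = -1/21 ≈ -0.047619)
S(D, N) = 21 + N
J(O) = 45 (J(O) = (5*3)*3 = 15*3 = 45)
S(-46, F)*J(5) = (21 - 1/21)*45 = (440/21)*45 = 6600/7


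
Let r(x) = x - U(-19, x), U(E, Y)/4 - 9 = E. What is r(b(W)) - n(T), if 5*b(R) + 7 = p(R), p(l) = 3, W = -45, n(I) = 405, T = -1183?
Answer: -1829/5 ≈ -365.80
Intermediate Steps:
U(E, Y) = 36 + 4*E
b(R) = -4/5 (b(R) = -7/5 + (1/5)*3 = -7/5 + 3/5 = -4/5)
r(x) = 40 + x (r(x) = x - (36 + 4*(-19)) = x - (36 - 76) = x - 1*(-40) = x + 40 = 40 + x)
r(b(W)) - n(T) = (40 - 4/5) - 1*405 = 196/5 - 405 = -1829/5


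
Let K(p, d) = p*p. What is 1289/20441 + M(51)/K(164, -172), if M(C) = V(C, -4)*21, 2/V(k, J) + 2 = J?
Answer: 34525857/549781136 ≈ 0.062799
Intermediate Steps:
V(k, J) = 2/(-2 + J)
K(p, d) = p²
M(C) = -7 (M(C) = (2/(-2 - 4))*21 = (2/(-6))*21 = (2*(-⅙))*21 = -⅓*21 = -7)
1289/20441 + M(51)/K(164, -172) = 1289/20441 - 7/(164²) = 1289*(1/20441) - 7/26896 = 1289/20441 - 7*1/26896 = 1289/20441 - 7/26896 = 34525857/549781136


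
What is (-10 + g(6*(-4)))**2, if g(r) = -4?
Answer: 196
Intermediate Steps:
(-10 + g(6*(-4)))**2 = (-10 - 4)**2 = (-14)**2 = 196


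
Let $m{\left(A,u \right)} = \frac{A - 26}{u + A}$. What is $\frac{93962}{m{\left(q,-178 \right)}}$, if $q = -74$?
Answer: $\frac{5919606}{25} \approx 2.3678 \cdot 10^{5}$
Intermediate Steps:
$m{\left(A,u \right)} = \frac{-26 + A}{A + u}$
$\frac{93962}{m{\left(q,-178 \right)}} = \frac{93962}{\frac{1}{-74 - 178} \left(-26 - 74\right)} = \frac{93962}{\frac{1}{-252} \left(-100\right)} = \frac{93962}{\left(- \frac{1}{252}\right) \left(-100\right)} = \frac{93962}{\frac{25}{63}} = 93962 \cdot \frac{63}{25} = \frac{5919606}{25}$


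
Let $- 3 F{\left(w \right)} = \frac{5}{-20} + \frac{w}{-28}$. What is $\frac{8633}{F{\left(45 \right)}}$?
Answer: $\frac{181293}{13} \approx 13946.0$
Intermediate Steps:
$F{\left(w \right)} = \frac{1}{12} + \frac{w}{84}$ ($F{\left(w \right)} = - \frac{\frac{5}{-20} + \frac{w}{-28}}{3} = - \frac{5 \left(- \frac{1}{20}\right) + w \left(- \frac{1}{28}\right)}{3} = - \frac{- \frac{1}{4} - \frac{w}{28}}{3} = \frac{1}{12} + \frac{w}{84}$)
$\frac{8633}{F{\left(45 \right)}} = \frac{8633}{\frac{1}{12} + \frac{1}{84} \cdot 45} = \frac{8633}{\frac{1}{12} + \frac{15}{28}} = \frac{8633}{\frac{13}{21}} = 8633 \cdot \frac{21}{13} = \frac{181293}{13}$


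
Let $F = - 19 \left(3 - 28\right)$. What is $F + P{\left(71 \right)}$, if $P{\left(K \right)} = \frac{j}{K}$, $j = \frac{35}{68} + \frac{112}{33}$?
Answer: $\frac{75687671}{159324} \approx 475.06$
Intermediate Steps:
$j = \frac{8771}{2244}$ ($j = 35 \cdot \frac{1}{68} + 112 \cdot \frac{1}{33} = \frac{35}{68} + \frac{112}{33} = \frac{8771}{2244} \approx 3.9086$)
$F = 475$ ($F = \left(-19\right) \left(-25\right) = 475$)
$P{\left(K \right)} = \frac{8771}{2244 K}$
$F + P{\left(71 \right)} = 475 + \frac{8771}{2244 \cdot 71} = 475 + \frac{8771}{2244} \cdot \frac{1}{71} = 475 + \frac{8771}{159324} = \frac{75687671}{159324}$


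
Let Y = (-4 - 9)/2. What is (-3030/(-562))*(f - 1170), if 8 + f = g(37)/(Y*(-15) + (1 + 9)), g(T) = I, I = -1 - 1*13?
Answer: -76749294/12083 ≈ -6351.8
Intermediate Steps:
I = -14 (I = -1 - 13 = -14)
Y = -13/2 (Y = -13*½ = -13/2 ≈ -6.5000)
g(T) = -14
f = -1748/215 (f = -8 - 14/(-13/2*(-15) + (1 + 9)) = -8 - 14/(195/2 + 10) = -8 - 14/215/2 = -8 - 14*2/215 = -8 - 28/215 = -1748/215 ≈ -8.1302)
(-3030/(-562))*(f - 1170) = (-3030/(-562))*(-1748/215 - 1170) = -3030*(-1/562)*(-253298/215) = (1515/281)*(-253298/215) = -76749294/12083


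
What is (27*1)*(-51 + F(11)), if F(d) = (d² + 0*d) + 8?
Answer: 2106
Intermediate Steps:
F(d) = 8 + d² (F(d) = (d² + 0) + 8 = d² + 8 = 8 + d²)
(27*1)*(-51 + F(11)) = (27*1)*(-51 + (8 + 11²)) = 27*(-51 + (8 + 121)) = 27*(-51 + 129) = 27*78 = 2106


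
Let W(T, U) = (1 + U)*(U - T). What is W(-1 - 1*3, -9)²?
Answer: 1600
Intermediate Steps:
W(-1 - 1*3, -9)² = (-9 + (-9)² - (-1 - 1*3) - 1*(-1 - 1*3)*(-9))² = (-9 + 81 - (-1 - 3) - 1*(-1 - 3)*(-9))² = (-9 + 81 - 1*(-4) - 1*(-4)*(-9))² = (-9 + 81 + 4 - 36)² = 40² = 1600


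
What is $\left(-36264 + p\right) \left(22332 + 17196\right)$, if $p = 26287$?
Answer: $-394370856$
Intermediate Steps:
$\left(-36264 + p\right) \left(22332 + 17196\right) = \left(-36264 + 26287\right) \left(22332 + 17196\right) = \left(-9977\right) 39528 = -394370856$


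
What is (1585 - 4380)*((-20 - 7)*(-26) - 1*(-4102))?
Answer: -13427180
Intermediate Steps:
(1585 - 4380)*((-20 - 7)*(-26) - 1*(-4102)) = -2795*(-27*(-26) + 4102) = -2795*(702 + 4102) = -2795*4804 = -13427180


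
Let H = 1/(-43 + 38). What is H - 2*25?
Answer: -251/5 ≈ -50.200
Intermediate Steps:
H = -1/5 (H = 1/(-5) = -1/5 ≈ -0.20000)
H - 2*25 = -1/5 - 2*25 = -1/5 - 50 = -251/5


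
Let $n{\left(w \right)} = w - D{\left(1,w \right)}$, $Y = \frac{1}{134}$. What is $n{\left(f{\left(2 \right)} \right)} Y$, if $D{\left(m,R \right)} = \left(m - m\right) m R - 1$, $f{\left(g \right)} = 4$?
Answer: $\frac{5}{134} \approx 0.037313$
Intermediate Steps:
$Y = \frac{1}{134} \approx 0.0074627$
$D{\left(m,R \right)} = -1$ ($D{\left(m,R \right)} = 0 m R - 1 = 0 R - 1 = 0 - 1 = -1$)
$n{\left(w \right)} = 1 + w$ ($n{\left(w \right)} = w - -1 = w + 1 = 1 + w$)
$n{\left(f{\left(2 \right)} \right)} Y = \left(1 + 4\right) \frac{1}{134} = 5 \cdot \frac{1}{134} = \frac{5}{134}$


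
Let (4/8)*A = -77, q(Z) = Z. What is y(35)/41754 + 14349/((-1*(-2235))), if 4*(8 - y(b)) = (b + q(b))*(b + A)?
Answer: 402533609/62213460 ≈ 6.4702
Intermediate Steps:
A = -154 (A = 2*(-77) = -154)
y(b) = 8 - b*(-154 + b)/2 (y(b) = 8 - (b + b)*(b - 154)/4 = 8 - 2*b*(-154 + b)/4 = 8 - b*(-154 + b)/2)
y(35)/41754 + 14349/((-1*(-2235))) = (8 + 77*35 - ½*35²)/41754 + 14349/((-1*(-2235))) = (8 + 2695 - ½*1225)*(1/41754) + 14349/2235 = (8 + 2695 - 1225/2)*(1/41754) + 14349*(1/2235) = (4181/2)*(1/41754) + 4783/745 = 4181/83508 + 4783/745 = 402533609/62213460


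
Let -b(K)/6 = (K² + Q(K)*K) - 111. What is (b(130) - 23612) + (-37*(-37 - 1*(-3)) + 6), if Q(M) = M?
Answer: -224482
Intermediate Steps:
b(K) = 666 - 12*K² (b(K) = -6*((K² + K*K) - 111) = -6*((K² + K²) - 111) = -6*(2*K² - 111) = -6*(-111 + 2*K²) = 666 - 12*K²)
(b(130) - 23612) + (-37*(-37 - 1*(-3)) + 6) = ((666 - 12*130²) - 23612) + (-37*(-37 - 1*(-3)) + 6) = ((666 - 12*16900) - 23612) + (-37*(-37 + 3) + 6) = ((666 - 202800) - 23612) + (-37*(-34) + 6) = (-202134 - 23612) + (1258 + 6) = -225746 + 1264 = -224482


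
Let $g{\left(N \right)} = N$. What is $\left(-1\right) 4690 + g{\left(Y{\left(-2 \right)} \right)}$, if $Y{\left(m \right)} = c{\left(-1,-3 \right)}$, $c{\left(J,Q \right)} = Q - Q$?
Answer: $-4690$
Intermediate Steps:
$c{\left(J,Q \right)} = 0$
$Y{\left(m \right)} = 0$
$\left(-1\right) 4690 + g{\left(Y{\left(-2 \right)} \right)} = \left(-1\right) 4690 + 0 = -4690 + 0 = -4690$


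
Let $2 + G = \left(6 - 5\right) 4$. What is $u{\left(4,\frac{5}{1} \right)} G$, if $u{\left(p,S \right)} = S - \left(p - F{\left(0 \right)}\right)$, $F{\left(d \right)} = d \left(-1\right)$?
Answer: $2$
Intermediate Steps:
$F{\left(d \right)} = - d$
$u{\left(p,S \right)} = S - p$
$G = 2$ ($G = -2 + \left(6 - 5\right) 4 = -2 + 1 \cdot 4 = -2 + 4 = 2$)
$u{\left(4,\frac{5}{1} \right)} G = \left(\frac{5}{1} - 4\right) 2 = \left(5 \cdot 1 - 4\right) 2 = \left(5 - 4\right) 2 = 1 \cdot 2 = 2$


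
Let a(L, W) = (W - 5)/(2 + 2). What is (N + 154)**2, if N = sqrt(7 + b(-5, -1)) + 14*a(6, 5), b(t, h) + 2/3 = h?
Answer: 71164/3 + 1232*sqrt(3)/3 ≈ 24433.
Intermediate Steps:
a(L, W) = -5/4 + W/4 (a(L, W) = (-5 + W)/4 = (-5 + W)*(1/4) = -5/4 + W/4)
b(t, h) = -2/3 + h
N = 4*sqrt(3)/3 (N = sqrt(7 + (-2/3 - 1)) + 14*(-5/4 + (1/4)*5) = sqrt(7 - 5/3) + 14*(-5/4 + 5/4) = sqrt(16/3) + 14*0 = 4*sqrt(3)/3 + 0 = 4*sqrt(3)/3 ≈ 2.3094)
(N + 154)**2 = (4*sqrt(3)/3 + 154)**2 = (154 + 4*sqrt(3)/3)**2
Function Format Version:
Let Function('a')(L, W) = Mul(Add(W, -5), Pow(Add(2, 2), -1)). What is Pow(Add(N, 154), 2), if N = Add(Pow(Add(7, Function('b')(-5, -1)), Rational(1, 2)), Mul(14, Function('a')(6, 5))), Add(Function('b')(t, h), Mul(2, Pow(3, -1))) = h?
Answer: Add(Rational(71164, 3), Mul(Rational(1232, 3), Pow(3, Rational(1, 2)))) ≈ 24433.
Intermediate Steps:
Function('a')(L, W) = Add(Rational(-5, 4), Mul(Rational(1, 4), W)) (Function('a')(L, W) = Mul(Add(-5, W), Pow(4, -1)) = Mul(Add(-5, W), Rational(1, 4)) = Add(Rational(-5, 4), Mul(Rational(1, 4), W)))
Function('b')(t, h) = Add(Rational(-2, 3), h)
N = Mul(Rational(4, 3), Pow(3, Rational(1, 2))) (N = Add(Pow(Add(7, Add(Rational(-2, 3), -1)), Rational(1, 2)), Mul(14, Add(Rational(-5, 4), Mul(Rational(1, 4), 5)))) = Add(Pow(Add(7, Rational(-5, 3)), Rational(1, 2)), Mul(14, Add(Rational(-5, 4), Rational(5, 4)))) = Add(Pow(Rational(16, 3), Rational(1, 2)), Mul(14, 0)) = Add(Mul(Rational(4, 3), Pow(3, Rational(1, 2))), 0) = Mul(Rational(4, 3), Pow(3, Rational(1, 2))) ≈ 2.3094)
Pow(Add(N, 154), 2) = Pow(Add(Mul(Rational(4, 3), Pow(3, Rational(1, 2))), 154), 2) = Pow(Add(154, Mul(Rational(4, 3), Pow(3, Rational(1, 2)))), 2)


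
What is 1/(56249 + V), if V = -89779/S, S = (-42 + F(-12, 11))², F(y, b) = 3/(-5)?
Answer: 45369/2549716406 ≈ 1.7794e-5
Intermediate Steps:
F(y, b) = -⅗ (F(y, b) = 3*(-⅕) = -⅗)
S = 45369/25 (S = (-42 - ⅗)² = (-213/5)² = 45369/25 ≈ 1814.8)
V = -2244475/45369 (V = -89779/45369/25 = -89779*25/45369 = -2244475/45369 ≈ -49.472)
1/(56249 + V) = 1/(56249 - 2244475/45369) = 1/(2549716406/45369) = 45369/2549716406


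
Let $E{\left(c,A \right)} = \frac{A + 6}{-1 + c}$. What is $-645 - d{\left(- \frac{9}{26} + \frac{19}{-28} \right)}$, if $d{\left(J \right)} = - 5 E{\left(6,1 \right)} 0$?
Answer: $-645$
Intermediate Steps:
$E{\left(c,A \right)} = \frac{6 + A}{-1 + c}$
$d{\left(J \right)} = 0$ ($d{\left(J \right)} = - 5 \frac{6 + 1}{-1 + 6} \cdot 0 = - 5 \cdot \frac{1}{5} \cdot 7 \cdot 0 = \left(-5\right) \frac{7}{5} \cdot 0 = \left(-7\right) 0 = 0$)
$-645 - d{\left(- \frac{9}{26} + \frac{19}{-28} \right)} = -645 - 0 = -645 + 0 = -645$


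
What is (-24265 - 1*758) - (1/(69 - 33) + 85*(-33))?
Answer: -799849/36 ≈ -22218.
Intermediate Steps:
(-24265 - 1*758) - (1/(69 - 33) + 85*(-33)) = (-24265 - 758) - (1/36 - 2805) = -25023 - (1/36 - 2805) = -25023 - 1*(-100979/36) = -25023 + 100979/36 = -799849/36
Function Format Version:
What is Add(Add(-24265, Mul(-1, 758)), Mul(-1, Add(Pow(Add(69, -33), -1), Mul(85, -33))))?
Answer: Rational(-799849, 36) ≈ -22218.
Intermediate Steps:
Add(Add(-24265, Mul(-1, 758)), Mul(-1, Add(Pow(Add(69, -33), -1), Mul(85, -33)))) = Add(Add(-24265, -758), Mul(-1, Add(Pow(36, -1), -2805))) = Add(-25023, Mul(-1, Add(Rational(1, 36), -2805))) = Add(-25023, Mul(-1, Rational(-100979, 36))) = Add(-25023, Rational(100979, 36)) = Rational(-799849, 36)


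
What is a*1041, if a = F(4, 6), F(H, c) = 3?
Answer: 3123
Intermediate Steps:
a = 3
a*1041 = 3*1041 = 3123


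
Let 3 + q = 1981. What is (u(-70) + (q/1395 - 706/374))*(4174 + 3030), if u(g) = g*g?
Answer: 9207547311004/260865 ≈ 3.5296e+7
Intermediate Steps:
q = 1978 (q = -3 + 1981 = 1978)
u(g) = g**2
(u(-70) + (q/1395 - 706/374))*(4174 + 3030) = ((-70)**2 + (1978/1395 - 706/374))*(4174 + 3030) = (4900 + (1978*(1/1395) - 706*1/374))*7204 = (4900 + (1978/1395 - 353/187))*7204 = (4900 - 122549/260865)*7204 = (1278115951/260865)*7204 = 9207547311004/260865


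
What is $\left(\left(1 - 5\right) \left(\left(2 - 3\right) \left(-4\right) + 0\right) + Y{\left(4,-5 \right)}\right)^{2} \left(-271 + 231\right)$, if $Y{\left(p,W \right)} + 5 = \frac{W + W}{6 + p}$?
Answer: $-19360$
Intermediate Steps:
$Y{\left(p,W \right)} = -5 + \frac{2 W}{6 + p}$ ($Y{\left(p,W \right)} = -5 + \frac{W + W}{6 + p} = -5 + \frac{2 W}{6 + p}$)
$\left(\left(1 - 5\right) \left(\left(2 - 3\right) \left(-4\right) + 0\right) + Y{\left(4,-5 \right)}\right)^{2} \left(-271 + 231\right) = \left(\left(1 - 5\right) \left(\left(2 - 3\right) \left(-4\right) + 0\right) + \frac{-30 - 20 + 2 \left(-5\right)}{6 + 4}\right)^{2} \left(-271 + 231\right) = \left(- 4 \left(\left(-1\right) \left(-4\right) + 0\right) + \frac{-30 - 20 - 10}{10}\right)^{2} \left(-40\right) = \left(- 4 \left(4 + 0\right) + \frac{1}{10} \left(-60\right)\right)^{2} \left(-40\right) = \left(\left(-4\right) 4 - 6\right)^{2} \left(-40\right) = \left(-16 - 6\right)^{2} \left(-40\right) = \left(-22\right)^{2} \left(-40\right) = 484 \left(-40\right) = -19360$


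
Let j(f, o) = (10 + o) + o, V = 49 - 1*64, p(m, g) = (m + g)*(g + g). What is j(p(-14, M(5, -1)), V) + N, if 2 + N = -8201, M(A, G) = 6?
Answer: -8223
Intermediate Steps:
p(m, g) = 2*g*(g + m) (p(m, g) = (g + m)*(2*g) = 2*g*(g + m))
V = -15 (V = 49 - 64 = -15)
j(f, o) = 10 + 2*o
N = -8203 (N = -2 - 8201 = -8203)
j(p(-14, M(5, -1)), V) + N = (10 + 2*(-15)) - 8203 = (10 - 30) - 8203 = -20 - 8203 = -8223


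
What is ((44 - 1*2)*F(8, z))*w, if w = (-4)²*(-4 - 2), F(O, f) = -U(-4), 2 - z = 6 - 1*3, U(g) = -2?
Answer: -8064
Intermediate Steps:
z = -1 (z = 2 - (6 - 1*3) = 2 - (6 - 3) = 2 - 1*3 = 2 - 3 = -1)
F(O, f) = 2 (F(O, f) = -1*(-2) = 2)
w = -96 (w = 16*(-6) = -96)
((44 - 1*2)*F(8, z))*w = ((44 - 1*2)*2)*(-96) = ((44 - 2)*2)*(-96) = (42*2)*(-96) = 84*(-96) = -8064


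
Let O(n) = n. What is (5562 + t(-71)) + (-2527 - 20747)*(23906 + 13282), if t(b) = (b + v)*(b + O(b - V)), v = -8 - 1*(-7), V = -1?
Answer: -865497798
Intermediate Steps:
v = -1 (v = -8 + 7 = -1)
t(b) = (1 + 2*b)*(-1 + b) (t(b) = (b - 1)*(b + (b - 1*(-1))) = (-1 + b)*(b + (b + 1)) = (-1 + b)*(b + (1 + b)) = (-1 + b)*(1 + 2*b) = (1 + 2*b)*(-1 + b))
(5562 + t(-71)) + (-2527 - 20747)*(23906 + 13282) = (5562 + (-1 - 1*(-71) + 2*(-71)²)) + (-2527 - 20747)*(23906 + 13282) = (5562 + (-1 + 71 + 2*5041)) - 23274*37188 = (5562 + (-1 + 71 + 10082)) - 865513512 = (5562 + 10152) - 865513512 = 15714 - 865513512 = -865497798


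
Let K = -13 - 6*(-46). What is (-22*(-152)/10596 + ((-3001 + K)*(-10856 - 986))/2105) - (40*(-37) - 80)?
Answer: 94590121984/5576145 ≈ 16963.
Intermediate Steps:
K = 263 (K = -13 + 276 = 263)
(-22*(-152)/10596 + ((-3001 + K)*(-10856 - 986))/2105) - (40*(-37) - 80) = (-22*(-152)/10596 + ((-3001 + 263)*(-10856 - 986))/2105) - (40*(-37) - 80) = (3344*(1/10596) - 2738*(-11842)*(1/2105)) - (-1480 - 80) = (836/2649 + 32423396*(1/2105)) - 1*(-1560) = (836/2649 + 32423396/2105) + 1560 = 85891335784/5576145 + 1560 = 94590121984/5576145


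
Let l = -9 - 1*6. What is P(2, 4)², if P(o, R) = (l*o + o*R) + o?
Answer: 400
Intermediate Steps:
l = -15 (l = -9 - 6 = -15)
P(o, R) = -14*o + R*o (P(o, R) = (-15*o + o*R) + o = (-15*o + R*o) + o = -14*o + R*o)
P(2, 4)² = (2*(-14 + 4))² = (2*(-10))² = (-20)² = 400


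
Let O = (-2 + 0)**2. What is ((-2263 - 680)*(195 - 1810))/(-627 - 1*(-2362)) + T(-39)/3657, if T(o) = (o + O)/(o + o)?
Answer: 271151722039/98980362 ≈ 2739.4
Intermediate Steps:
O = 4 (O = (-2)**2 = 4)
T(o) = (4 + o)/(2*o) (T(o) = (o + 4)/(o + o) = (4 + o)/((2*o)) = (4 + o)*(1/(2*o)) = (4 + o)/(2*o))
((-2263 - 680)*(195 - 1810))/(-627 - 1*(-2362)) + T(-39)/3657 = ((-2263 - 680)*(195 - 1810))/(-627 - 1*(-2362)) + ((1/2)*(4 - 39)/(-39))/3657 = (-2943*(-1615))/(-627 + 2362) + ((1/2)*(-1/39)*(-35))*(1/3657) = 4752945/1735 + (35/78)*(1/3657) = 4752945*(1/1735) + 35/285246 = 950589/347 + 35/285246 = 271151722039/98980362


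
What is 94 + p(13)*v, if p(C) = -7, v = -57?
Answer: 493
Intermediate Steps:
94 + p(13)*v = 94 - 7*(-57) = 94 + 399 = 493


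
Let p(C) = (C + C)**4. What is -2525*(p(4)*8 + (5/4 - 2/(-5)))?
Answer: -330973465/4 ≈ -8.2743e+7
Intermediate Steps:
p(C) = 16*C**4 (p(C) = (2*C)**4 = 16*C**4)
-2525*(p(4)*8 + (5/4 - 2/(-5))) = -2525*((16*4**4)*8 + (5/4 - 2/(-5))) = -2525*((16*256)*8 + (5*(1/4) - 2*(-1/5))) = -2525*(4096*8 + (5/4 + 2/5)) = -2525*(32768 + 33/20) = -2525*655393/20 = -330973465/4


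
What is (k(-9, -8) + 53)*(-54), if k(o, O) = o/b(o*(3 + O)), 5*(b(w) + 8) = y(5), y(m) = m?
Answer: -20520/7 ≈ -2931.4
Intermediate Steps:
b(w) = -7 (b(w) = -8 + (⅕)*5 = -8 + 1 = -7)
k(o, O) = -o/7 (k(o, O) = o/(-7) = o*(-⅐) = -o/7)
(k(-9, -8) + 53)*(-54) = (-⅐*(-9) + 53)*(-54) = (9/7 + 53)*(-54) = (380/7)*(-54) = -20520/7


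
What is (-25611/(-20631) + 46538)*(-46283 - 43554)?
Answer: -28752364460831/6877 ≈ -4.1809e+9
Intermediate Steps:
(-25611/(-20631) + 46538)*(-46283 - 43554) = (-25611*(-1/20631) + 46538)*(-89837) = (8537/6877 + 46538)*(-89837) = (320050363/6877)*(-89837) = -28752364460831/6877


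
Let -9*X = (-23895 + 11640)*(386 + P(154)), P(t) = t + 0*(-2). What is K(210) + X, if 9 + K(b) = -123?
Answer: 735168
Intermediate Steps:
P(t) = t (P(t) = t + 0 = t)
K(b) = -132 (K(b) = -9 - 123 = -132)
X = 735300 (X = -(-23895 + 11640)*(386 + 154)/9 = -(-4085)*540/3 = -⅑*(-6617700) = 735300)
K(210) + X = -132 + 735300 = 735168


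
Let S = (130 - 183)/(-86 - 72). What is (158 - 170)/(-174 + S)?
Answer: 1896/27439 ≈ 0.069099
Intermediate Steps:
S = 53/158 (S = -53/(-158) = -53*(-1/158) = 53/158 ≈ 0.33544)
(158 - 170)/(-174 + S) = (158 - 170)/(-174 + 53/158) = -12/(-27439/158) = -12*(-158/27439) = 1896/27439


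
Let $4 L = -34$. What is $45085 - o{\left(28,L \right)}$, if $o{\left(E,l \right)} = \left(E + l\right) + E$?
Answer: $\frac{90075}{2} \approx 45038.0$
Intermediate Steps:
$L = - \frac{17}{2}$ ($L = \frac{1}{4} \left(-34\right) = - \frac{17}{2} \approx -8.5$)
$o{\left(E,l \right)} = l + 2 E$
$45085 - o{\left(28,L \right)} = 45085 - \left(- \frac{17}{2} + 2 \cdot 28\right) = 45085 - \left(- \frac{17}{2} + 56\right) = 45085 - \frac{95}{2} = \frac{90075}{2}$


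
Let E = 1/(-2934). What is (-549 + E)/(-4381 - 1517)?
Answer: 1610767/17304732 ≈ 0.093082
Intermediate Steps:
E = -1/2934 ≈ -0.00034083
(-549 + E)/(-4381 - 1517) = (-549 - 1/2934)/(-4381 - 1517) = -1610767/2934/(-5898) = -1610767/2934*(-1/5898) = 1610767/17304732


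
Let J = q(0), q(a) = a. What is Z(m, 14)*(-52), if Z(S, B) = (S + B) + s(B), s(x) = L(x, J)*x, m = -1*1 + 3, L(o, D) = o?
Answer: -11024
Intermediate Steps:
J = 0
m = 2 (m = -1 + 3 = 2)
s(x) = x² (s(x) = x*x = x²)
Z(S, B) = B + S + B² (Z(S, B) = (S + B) + B² = (B + S) + B² = B + S + B²)
Z(m, 14)*(-52) = (14 + 2 + 14²)*(-52) = (14 + 2 + 196)*(-52) = 212*(-52) = -11024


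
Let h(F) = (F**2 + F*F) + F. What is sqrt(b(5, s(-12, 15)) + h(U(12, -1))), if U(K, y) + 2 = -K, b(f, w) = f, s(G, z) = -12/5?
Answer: sqrt(383) ≈ 19.570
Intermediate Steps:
s(G, z) = -12/5 (s(G, z) = -12*1/5 = -12/5)
U(K, y) = -2 - K
h(F) = F + 2*F**2 (h(F) = (F**2 + F**2) + F = 2*F**2 + F = F + 2*F**2)
sqrt(b(5, s(-12, 15)) + h(U(12, -1))) = sqrt(5 + (-2 - 1*12)*(1 + 2*(-2 - 1*12))) = sqrt(5 + (-2 - 12)*(1 + 2*(-2 - 12))) = sqrt(5 - 14*(1 + 2*(-14))) = sqrt(5 - 14*(1 - 28)) = sqrt(5 - 14*(-27)) = sqrt(5 + 378) = sqrt(383)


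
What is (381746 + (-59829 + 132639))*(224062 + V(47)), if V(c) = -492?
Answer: 101625084920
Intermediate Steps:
(381746 + (-59829 + 132639))*(224062 + V(47)) = (381746 + (-59829 + 132639))*(224062 - 492) = (381746 + 72810)*223570 = 454556*223570 = 101625084920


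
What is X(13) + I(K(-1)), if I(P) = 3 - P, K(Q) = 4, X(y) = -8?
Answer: -9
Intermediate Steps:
X(13) + I(K(-1)) = -8 + (3 - 1*4) = -8 + (3 - 4) = -8 - 1 = -9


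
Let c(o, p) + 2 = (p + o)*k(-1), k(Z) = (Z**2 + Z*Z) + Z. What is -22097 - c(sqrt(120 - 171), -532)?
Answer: -21563 - I*sqrt(51) ≈ -21563.0 - 7.1414*I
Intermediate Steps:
k(Z) = Z + 2*Z**2 (k(Z) = (Z**2 + Z**2) + Z = 2*Z**2 + Z = Z + 2*Z**2)
c(o, p) = -2 + o + p (c(o, p) = -2 + (p + o)*(-(1 + 2*(-1))) = -2 + (o + p)*(-(1 - 2)) = -2 + (o + p)*(-1*(-1)) = -2 + (o + p)*1 = -2 + (o + p) = -2 + o + p)
-22097 - c(sqrt(120 - 171), -532) = -22097 - (-2 + sqrt(120 - 171) - 532) = -22097 - (-2 + sqrt(-51) - 532) = -22097 - (-2 + I*sqrt(51) - 532) = -22097 - (-534 + I*sqrt(51)) = -22097 + (534 - I*sqrt(51)) = -21563 - I*sqrt(51)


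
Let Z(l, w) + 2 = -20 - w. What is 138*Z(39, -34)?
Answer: 1656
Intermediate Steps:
Z(l, w) = -22 - w (Z(l, w) = -2 + (-20 - w) = -22 - w)
138*Z(39, -34) = 138*(-22 - 1*(-34)) = 138*(-22 + 34) = 138*12 = 1656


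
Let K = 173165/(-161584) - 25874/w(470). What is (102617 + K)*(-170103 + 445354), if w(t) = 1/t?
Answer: -536300805425397607/161584 ≈ -3.3190e+12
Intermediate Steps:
K = -1964987648685/161584 (K = 173165/(-161584) - 25874/(1/470) = 173165*(-1/161584) - 25874/1/470 = -173165/161584 - 25874*470 = -173165/161584 - 12160780 = -1964987648685/161584 ≈ -1.2161e+7)
(102617 + K)*(-170103 + 445354) = (102617 - 1964987648685/161584)*(-170103 + 445354) = -1948406383357/161584*275251 = -536300805425397607/161584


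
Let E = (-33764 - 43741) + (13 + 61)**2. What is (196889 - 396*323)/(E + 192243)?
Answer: 68981/120214 ≈ 0.57382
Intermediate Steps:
E = -72029 (E = -77505 + 74**2 = -77505 + 5476 = -72029)
(196889 - 396*323)/(E + 192243) = (196889 - 396*323)/(-72029 + 192243) = (196889 - 127908)/120214 = 68981*(1/120214) = 68981/120214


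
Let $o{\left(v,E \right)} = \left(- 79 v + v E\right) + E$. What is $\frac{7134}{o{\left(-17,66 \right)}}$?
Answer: $\frac{174}{7} \approx 24.857$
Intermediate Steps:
$o{\left(v,E \right)} = E - 79 v + E v$ ($o{\left(v,E \right)} = \left(- 79 v + E v\right) + E = E - 79 v + E v$)
$\frac{7134}{o{\left(-17,66 \right)}} = \frac{7134}{66 - -1343 + 66 \left(-17\right)} = \frac{7134}{66 + 1343 - 1122} = \frac{7134}{287} = 7134 \cdot \frac{1}{287} = \frac{174}{7}$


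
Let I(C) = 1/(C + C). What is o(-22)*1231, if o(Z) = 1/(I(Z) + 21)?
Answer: 54164/923 ≈ 58.683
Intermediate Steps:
I(C) = 1/(2*C)
o(Z) = 1/(21 + 1/(2*Z)) (o(Z) = 1/(1/(2*Z) + 21) = 1/(21 + 1/(2*Z)))
o(-22)*1231 = (2*(-22)/(1 + 42*(-22)))*1231 = (2*(-22)/(1 - 924))*1231 = (2*(-22)/(-923))*1231 = (2*(-22)*(-1/923))*1231 = (44/923)*1231 = 54164/923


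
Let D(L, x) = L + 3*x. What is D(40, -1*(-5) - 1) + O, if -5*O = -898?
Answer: 1158/5 ≈ 231.60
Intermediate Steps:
O = 898/5 (O = -⅕*(-898) = 898/5 ≈ 179.60)
D(40, -1*(-5) - 1) + O = (40 + 3*(-1*(-5) - 1)) + 898/5 = (40 + 3*(5 - 1)) + 898/5 = (40 + 3*4) + 898/5 = (40 + 12) + 898/5 = 52 + 898/5 = 1158/5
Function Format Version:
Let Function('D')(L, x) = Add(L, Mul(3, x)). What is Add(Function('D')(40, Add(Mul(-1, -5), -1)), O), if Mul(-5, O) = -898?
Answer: Rational(1158, 5) ≈ 231.60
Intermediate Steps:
O = Rational(898, 5) (O = Mul(Rational(-1, 5), -898) = Rational(898, 5) ≈ 179.60)
Add(Function('D')(40, Add(Mul(-1, -5), -1)), O) = Add(Add(40, Mul(3, Add(Mul(-1, -5), -1))), Rational(898, 5)) = Add(Add(40, Mul(3, Add(5, -1))), Rational(898, 5)) = Add(Add(40, Mul(3, 4)), Rational(898, 5)) = Add(Add(40, 12), Rational(898, 5)) = Add(52, Rational(898, 5)) = Rational(1158, 5)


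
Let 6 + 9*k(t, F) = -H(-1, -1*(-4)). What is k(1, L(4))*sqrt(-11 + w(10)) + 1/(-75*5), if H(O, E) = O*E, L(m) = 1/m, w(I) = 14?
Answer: -1/375 - 2*sqrt(3)/9 ≈ -0.38757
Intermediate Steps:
H(O, E) = E*O
k(t, F) = -2/9 (k(t, F) = -2/3 + (-(-1*(-4))*(-1))/9 = -2/3 + (-4*(-1))/9 = -2/3 + (-1*(-4))/9 = -2/3 + (1/9)*4 = -2/3 + 4/9 = -2/9)
k(1, L(4))*sqrt(-11 + w(10)) + 1/(-75*5) = -2*sqrt(-11 + 14)/9 + 1/(-75*5) = -2*sqrt(3)/9 + 1/(-375) = -2*sqrt(3)/9 - 1/375 = -1/375 - 2*sqrt(3)/9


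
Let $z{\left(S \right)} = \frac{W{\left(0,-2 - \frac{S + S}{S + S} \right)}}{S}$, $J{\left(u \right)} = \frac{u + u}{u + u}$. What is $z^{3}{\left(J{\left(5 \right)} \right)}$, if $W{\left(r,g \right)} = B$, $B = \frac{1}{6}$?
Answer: $\frac{1}{216} \approx 0.0046296$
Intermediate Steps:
$J{\left(u \right)} = 1$ ($J{\left(u \right)} = \frac{2 u}{2 u} = 2 u \frac{1}{2 u} = 1$)
$B = \frac{1}{6} \approx 0.16667$
$W{\left(r,g \right)} = \frac{1}{6}$
$z{\left(S \right)} = \frac{1}{6 S}$
$z^{3}{\left(J{\left(5 \right)} \right)} = \left(\frac{1}{6 \cdot 1}\right)^{3} = \left(\frac{1}{6} \cdot 1\right)^{3} = \left(\frac{1}{6}\right)^{3} = \frac{1}{216}$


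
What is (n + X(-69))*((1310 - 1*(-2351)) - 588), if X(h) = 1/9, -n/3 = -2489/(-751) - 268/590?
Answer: -51891360206/1993905 ≈ -26025.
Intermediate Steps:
n = -1900863/221545 (n = -3*(-2489/(-751) - 268/590) = -3*(-2489*(-1/751) - 268*1/590) = -3*(2489/751 - 134/295) = -3*633621/221545 = -1900863/221545 ≈ -8.5800)
X(h) = ⅑
(n + X(-69))*((1310 - 1*(-2351)) - 588) = (-1900863/221545 + ⅑)*((1310 - 1*(-2351)) - 588) = -16886222*((1310 + 2351) - 588)/1993905 = -16886222*(3661 - 588)/1993905 = -16886222/1993905*3073 = -51891360206/1993905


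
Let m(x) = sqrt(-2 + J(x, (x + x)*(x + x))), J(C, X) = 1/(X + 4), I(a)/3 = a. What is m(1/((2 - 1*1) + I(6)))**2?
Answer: -2535/1448 ≈ -1.7507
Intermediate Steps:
I(a) = 3*a
J(C, X) = 1/(4 + X)
m(x) = sqrt(-2 + 1/(4 + 4*x**2)) (m(x) = sqrt(-2 + 1/(4 + (x + x)*(x + x))) = sqrt(-2 + 1/(4 + (2*x)*(2*x))) = sqrt(-2 + 1/(4 + 4*x**2)))
m(1/((2 - 1*1) + I(6)))**2 = (sqrt((-7 - 8/((2 - 1*1) + 3*6)**2)/(1 + (1/((2 - 1*1) + 3*6))**2))/2)**2 = (sqrt((-7 - 8/((2 - 1) + 18)**2)/(1 + (1/((2 - 1) + 18))**2))/2)**2 = (sqrt((-7 - 8/(1 + 18)**2)/(1 + (1/(1 + 18))**2))/2)**2 = (sqrt((-7 - 8*(1/19)**2)/(1 + (1/19)**2))/2)**2 = (sqrt((-7 - 8*1/361)/(1 + 1/361))/2)**2 = (sqrt((-7 - 8/361)/(362/361))/2)**2 = (sqrt((361/362)*(-2535/361))/2)**2 = (sqrt(-2535/362)/2)**2 = ((13*I*sqrt(5430)/362)/2)**2 = (13*I*sqrt(5430)/724)**2 = -2535/1448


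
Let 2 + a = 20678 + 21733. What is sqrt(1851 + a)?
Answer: 2*sqrt(11065) ≈ 210.38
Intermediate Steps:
a = 42409 (a = -2 + (20678 + 21733) = -2 + 42411 = 42409)
sqrt(1851 + a) = sqrt(1851 + 42409) = sqrt(44260) = 2*sqrt(11065)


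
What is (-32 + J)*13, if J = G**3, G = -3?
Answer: -767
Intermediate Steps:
J = -27 (J = (-3)**3 = -27)
(-32 + J)*13 = (-32 - 27)*13 = -59*13 = -767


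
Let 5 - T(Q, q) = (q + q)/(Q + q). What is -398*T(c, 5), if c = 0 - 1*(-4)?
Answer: -13930/9 ≈ -1547.8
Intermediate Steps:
c = 4 (c = 0 + 4 = 4)
T(Q, q) = 5 - 2*q/(Q + q) (T(Q, q) = 5 - (q + q)/(Q + q) = 5 - 2*q/(Q + q))
-398*T(c, 5) = -398*(3*5 + 5*4)/(4 + 5) = -398*(15 + 20)/9 = -398*35/9 = -13930/9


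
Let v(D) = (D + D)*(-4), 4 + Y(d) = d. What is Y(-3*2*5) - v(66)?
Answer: 494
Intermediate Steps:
Y(d) = -4 + d
v(D) = -8*D (v(D) = (2*D)*(-4) = -8*D)
Y(-3*2*5) - v(66) = (-4 - 3*2*5) - (-8)*66 = (-4 - 6*5) - 1*(-528) = (-4 - 30) + 528 = -34 + 528 = 494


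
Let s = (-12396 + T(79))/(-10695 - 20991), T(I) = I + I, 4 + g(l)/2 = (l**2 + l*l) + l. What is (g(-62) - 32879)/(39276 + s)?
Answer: -279391305/622255787 ≈ -0.44900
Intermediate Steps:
g(l) = -8 + 2*l + 4*l**2 (g(l) = -8 + 2*((l**2 + l*l) + l) = -8 + 2*((l**2 + l**2) + l) = -8 + 2*(2*l**2 + l) = -8 + 2*(l + 2*l**2) = -8 + (2*l + 4*l**2) = -8 + 2*l + 4*l**2)
T(I) = 2*I
s = 6119/15843 (s = (-12396 + 2*79)/(-10695 - 20991) = (-12396 + 158)/(-31686) = -12238*(-1/31686) = 6119/15843 ≈ 0.38623)
(g(-62) - 32879)/(39276 + s) = ((-8 + 2*(-62) + 4*(-62)**2) - 32879)/(39276 + 6119/15843) = ((-8 - 124 + 4*3844) - 32879)/(622255787/15843) = ((-8 - 124 + 15376) - 32879)*(15843/622255787) = (15244 - 32879)*(15843/622255787) = -17635*15843/622255787 = -279391305/622255787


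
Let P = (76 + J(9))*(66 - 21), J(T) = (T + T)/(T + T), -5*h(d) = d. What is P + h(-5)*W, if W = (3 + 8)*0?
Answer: 3465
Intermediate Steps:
W = 0 (W = 11*0 = 0)
h(d) = -d/5
J(T) = 1 (J(T) = (2*T)/((2*T)) = (2*T)*(1/(2*T)) = 1)
P = 3465 (P = (76 + 1)*(66 - 21) = 77*45 = 3465)
P + h(-5)*W = 3465 - ⅕*(-5)*0 = 3465 + 1*0 = 3465 + 0 = 3465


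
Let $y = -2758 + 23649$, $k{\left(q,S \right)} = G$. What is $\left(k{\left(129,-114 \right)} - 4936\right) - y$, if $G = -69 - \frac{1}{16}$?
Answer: $- \frac{414337}{16} \approx -25896.0$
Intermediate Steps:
$G = - \frac{1105}{16}$ ($G = -69 - \frac{1}{16} = - \frac{1105}{16} \approx -69.063$)
$k{\left(q,S \right)} = - \frac{1105}{16}$
$y = 20891$
$\left(k{\left(129,-114 \right)} - 4936\right) - y = \left(- \frac{1105}{16} - 4936\right) - 20891 = - \frac{80081}{16} - 20891 = - \frac{414337}{16}$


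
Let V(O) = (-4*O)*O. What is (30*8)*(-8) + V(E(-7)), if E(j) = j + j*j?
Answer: -8976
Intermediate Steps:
E(j) = j + j²
V(O) = -4*O²
(30*8)*(-8) + V(E(-7)) = (30*8)*(-8) - 4*49*(1 - 7)² = 240*(-8) - 4*(-7*(-6))² = -1920 - 4*42² = -1920 - 4*1764 = -1920 - 7056 = -8976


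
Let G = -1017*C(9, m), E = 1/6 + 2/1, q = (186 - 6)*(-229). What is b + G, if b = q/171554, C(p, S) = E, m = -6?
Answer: -378060459/171554 ≈ -2203.7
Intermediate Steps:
q = -41220 (q = 180*(-229) = -41220)
E = 13/6 (E = 1*(1/6) + 2*1 = 1/6 + 2 = 13/6 ≈ 2.1667)
C(p, S) = 13/6
b = -20610/85777 (b = -41220/171554 = -41220*1/171554 = -20610/85777 ≈ -0.24027)
G = -4407/2 (G = -1017*13/6 = -4407/2 ≈ -2203.5)
b + G = -20610/85777 - 4407/2 = -378060459/171554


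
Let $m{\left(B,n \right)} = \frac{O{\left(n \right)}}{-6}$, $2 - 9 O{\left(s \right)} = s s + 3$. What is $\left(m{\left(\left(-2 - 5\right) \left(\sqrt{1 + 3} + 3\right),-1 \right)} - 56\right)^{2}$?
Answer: $\frac{2283121}{729} \approx 3131.9$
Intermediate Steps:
$O{\left(s \right)} = - \frac{1}{9} - \frac{s^{2}}{9}$ ($O{\left(s \right)} = \frac{2}{9} - \frac{s s + 3}{9} = \frac{2}{9} - \frac{s^{2} + 3}{9} = \frac{2}{9} - \frac{3 + s^{2}}{9} = \frac{2}{9} - \left(\frac{1}{3} + \frac{s^{2}}{9}\right) = - \frac{1}{9} - \frac{s^{2}}{9}$)
$m{\left(B,n \right)} = \frac{1}{54} + \frac{n^{2}}{54}$ ($m{\left(B,n \right)} = \frac{- \frac{1}{9} - \frac{n^{2}}{9}}{-6} = \left(- \frac{1}{9} - \frac{n^{2}}{9}\right) \left(- \frac{1}{6}\right) = \frac{1}{54} + \frac{n^{2}}{54}$)
$\left(m{\left(\left(-2 - 5\right) \left(\sqrt{1 + 3} + 3\right),-1 \right)} - 56\right)^{2} = \left(\left(\frac{1}{54} + \frac{\left(-1\right)^{2}}{54}\right) - 56\right)^{2} = \left(\left(\frac{1}{54} + \frac{1}{54} \cdot 1\right) - 56\right)^{2} = \left(\left(\frac{1}{54} + \frac{1}{54}\right) - 56\right)^{2} = \left(\frac{1}{27} - 56\right)^{2} = \left(- \frac{1511}{27}\right)^{2} = \frac{2283121}{729}$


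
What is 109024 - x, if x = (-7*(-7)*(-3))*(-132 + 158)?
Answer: 112846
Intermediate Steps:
x = -3822 (x = (49*(-3))*26 = -147*26 = -3822)
109024 - x = 109024 - 1*(-3822) = 109024 + 3822 = 112846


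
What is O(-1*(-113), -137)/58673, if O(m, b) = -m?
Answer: -113/58673 ≈ -0.0019259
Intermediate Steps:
O(-1*(-113), -137)/58673 = -(-1)*(-113)/58673 = -1*113*(1/58673) = -113*1/58673 = -113/58673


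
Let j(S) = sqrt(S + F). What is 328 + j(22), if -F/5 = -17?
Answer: 328 + sqrt(107) ≈ 338.34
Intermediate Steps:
F = 85 (F = -5*(-17) = 85)
j(S) = sqrt(85 + S) (j(S) = sqrt(S + 85) = sqrt(85 + S))
328 + j(22) = 328 + sqrt(85 + 22) = 328 + sqrt(107)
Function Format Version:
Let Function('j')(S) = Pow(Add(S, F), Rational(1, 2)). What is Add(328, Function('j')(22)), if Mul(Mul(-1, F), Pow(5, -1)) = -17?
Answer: Add(328, Pow(107, Rational(1, 2))) ≈ 338.34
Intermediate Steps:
F = 85 (F = Mul(-5, -17) = 85)
Function('j')(S) = Pow(Add(85, S), Rational(1, 2)) (Function('j')(S) = Pow(Add(S, 85), Rational(1, 2)) = Pow(Add(85, S), Rational(1, 2)))
Add(328, Function('j')(22)) = Add(328, Pow(Add(85, 22), Rational(1, 2))) = Add(328, Pow(107, Rational(1, 2)))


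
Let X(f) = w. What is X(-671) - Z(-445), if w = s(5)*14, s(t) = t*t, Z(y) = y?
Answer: 795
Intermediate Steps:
s(t) = t**2
w = 350 (w = 5**2*14 = 25*14 = 350)
X(f) = 350
X(-671) - Z(-445) = 350 - 1*(-445) = 350 + 445 = 795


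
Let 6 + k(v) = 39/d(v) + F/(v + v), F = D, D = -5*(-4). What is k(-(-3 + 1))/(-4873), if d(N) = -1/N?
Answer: 79/4873 ≈ 0.016212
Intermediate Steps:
D = 20
F = 20
k(v) = -6 - 39*v + 10/v (k(v) = -6 + (39/((-1/v)) + 20/(v + v)) = -6 + (39*(-v) + 20/((2*v))) = -6 + (-39*v + 20*(1/(2*v))) = -6 + (-39*v + 10/v) = -6 - 39*v + 10/v)
k(-(-3 + 1))/(-4873) = (-6 - (-39)*(-3 + 1) + 10/((-(-3 + 1))))/(-4873) = (-6 - (-39)*(-2) + 10/((-1*(-2))))*(-1/4873) = (-6 - 39*2 + 10/2)*(-1/4873) = (-6 - 78 + 10*(½))*(-1/4873) = (-6 - 78 + 5)*(-1/4873) = -79*(-1/4873) = 79/4873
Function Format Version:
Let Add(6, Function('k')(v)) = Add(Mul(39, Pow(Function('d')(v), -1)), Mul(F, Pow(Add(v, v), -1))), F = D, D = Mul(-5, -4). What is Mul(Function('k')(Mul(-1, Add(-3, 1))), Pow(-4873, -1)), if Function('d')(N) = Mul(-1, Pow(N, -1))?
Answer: Rational(79, 4873) ≈ 0.016212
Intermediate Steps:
D = 20
F = 20
Function('k')(v) = Add(-6, Mul(-39, v), Mul(10, Pow(v, -1))) (Function('k')(v) = Add(-6, Add(Mul(39, Pow(Mul(-1, Pow(v, -1)), -1)), Mul(20, Pow(Add(v, v), -1)))) = Add(-6, Add(Mul(39, Mul(-1, v)), Mul(20, Pow(Mul(2, v), -1)))) = Add(-6, Add(Mul(-39, v), Mul(20, Mul(Rational(1, 2), Pow(v, -1))))) = Add(-6, Add(Mul(-39, v), Mul(10, Pow(v, -1)))) = Add(-6, Mul(-39, v), Mul(10, Pow(v, -1))))
Mul(Function('k')(Mul(-1, Add(-3, 1))), Pow(-4873, -1)) = Mul(Add(-6, Mul(-39, Mul(-1, Add(-3, 1))), Mul(10, Pow(Mul(-1, Add(-3, 1)), -1))), Pow(-4873, -1)) = Mul(Add(-6, Mul(-39, Mul(-1, -2)), Mul(10, Pow(Mul(-1, -2), -1))), Rational(-1, 4873)) = Mul(Add(-6, Mul(-39, 2), Mul(10, Pow(2, -1))), Rational(-1, 4873)) = Mul(Add(-6, -78, Mul(10, Rational(1, 2))), Rational(-1, 4873)) = Mul(Add(-6, -78, 5), Rational(-1, 4873)) = Mul(-79, Rational(-1, 4873)) = Rational(79, 4873)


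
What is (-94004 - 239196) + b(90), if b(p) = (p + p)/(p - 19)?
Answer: -23657020/71 ≈ -3.3320e+5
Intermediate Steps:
b(p) = 2*p/(-19 + p) (b(p) = (2*p)/(-19 + p) = 2*p/(-19 + p))
(-94004 - 239196) + b(90) = (-94004 - 239196) + 2*90/(-19 + 90) = -333200 + 2*90/71 = -333200 + 2*90*(1/71) = -333200 + 180/71 = -23657020/71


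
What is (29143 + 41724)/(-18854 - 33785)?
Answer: -70867/52639 ≈ -1.3463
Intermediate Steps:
(29143 + 41724)/(-18854 - 33785) = 70867/(-52639) = 70867*(-1/52639) = -70867/52639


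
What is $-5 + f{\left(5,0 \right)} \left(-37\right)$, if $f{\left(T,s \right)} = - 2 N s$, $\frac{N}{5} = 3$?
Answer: $-5$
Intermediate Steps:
$N = 15$ ($N = 5 \cdot 3 = 15$)
$f{\left(T,s \right)} = - 30 s$ ($f{\left(T,s \right)} = \left(-2\right) 15 s = - 30 s$)
$-5 + f{\left(5,0 \right)} \left(-37\right) = -5 + \left(-30\right) 0 \left(-37\right) = -5 + 0 \left(-37\right) = -5 + 0 = -5$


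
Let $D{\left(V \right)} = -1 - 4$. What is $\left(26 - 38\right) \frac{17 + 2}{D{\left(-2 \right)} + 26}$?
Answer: $- \frac{76}{7} \approx -10.857$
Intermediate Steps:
$D{\left(V \right)} = -5$
$\left(26 - 38\right) \frac{17 + 2}{D{\left(-2 \right)} + 26} = \left(26 - 38\right) \frac{17 + 2}{-5 + 26} = - 12 \cdot \frac{19}{21} = - 12 \cdot 19 \cdot \frac{1}{21} = \left(-12\right) \frac{19}{21} = - \frac{76}{7}$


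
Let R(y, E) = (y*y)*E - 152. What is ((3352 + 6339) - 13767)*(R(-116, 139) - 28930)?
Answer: -7505146952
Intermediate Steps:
R(y, E) = -152 + E*y**2 (R(y, E) = y**2*E - 152 = E*y**2 - 152 = -152 + E*y**2)
((3352 + 6339) - 13767)*(R(-116, 139) - 28930) = ((3352 + 6339) - 13767)*((-152 + 139*(-116)**2) - 28930) = (9691 - 13767)*((-152 + 139*13456) - 28930) = -4076*((-152 + 1870384) - 28930) = -4076*(1870232 - 28930) = -4076*1841302 = -7505146952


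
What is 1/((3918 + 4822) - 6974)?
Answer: 1/1766 ≈ 0.00056625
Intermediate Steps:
1/((3918 + 4822) - 6974) = 1/(8740 - 6974) = 1/1766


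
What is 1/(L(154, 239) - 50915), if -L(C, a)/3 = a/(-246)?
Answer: -82/4174791 ≈ -1.9642e-5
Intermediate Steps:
L(C, a) = a/82 (L(C, a) = -3*a/(-246) = -3*a*(-1)/246 = -(-1)*a/82 = a/82)
1/(L(154, 239) - 50915) = 1/((1/82)*239 - 50915) = 1/(239/82 - 50915) = 1/(-4174791/82) = -82/4174791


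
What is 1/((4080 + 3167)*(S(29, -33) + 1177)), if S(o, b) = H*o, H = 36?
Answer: 1/16095587 ≈ 6.2129e-8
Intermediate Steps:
S(o, b) = 36*o
1/((4080 + 3167)*(S(29, -33) + 1177)) = 1/((4080 + 3167)*(36*29 + 1177)) = 1/(7247*(1044 + 1177)) = 1/(7247*2221) = 1/16095587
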